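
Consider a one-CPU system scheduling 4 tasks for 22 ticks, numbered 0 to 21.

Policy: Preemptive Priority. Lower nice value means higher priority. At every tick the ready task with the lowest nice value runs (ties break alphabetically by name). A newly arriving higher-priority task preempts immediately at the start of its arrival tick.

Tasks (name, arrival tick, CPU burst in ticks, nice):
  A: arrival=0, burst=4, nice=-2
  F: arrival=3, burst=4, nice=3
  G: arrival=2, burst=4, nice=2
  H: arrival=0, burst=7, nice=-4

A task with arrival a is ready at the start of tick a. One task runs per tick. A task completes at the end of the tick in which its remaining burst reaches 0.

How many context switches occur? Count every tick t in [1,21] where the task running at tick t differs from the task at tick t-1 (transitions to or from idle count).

t=0: ready={A,H} → run H
t=1: ready={A,H} → run H
t=2: ready={A,G,H} → run H
t=3: ready={A,F,G,H} → run H
t=4: ready={A,F,G,H} → run H
t=5: ready={A,F,G,H} → run H
t=6: ready={A,F,G,H} → run H
t=7: ready={A,F,G} → run A
t=8: ready={A,F,G} → run A
t=9: ready={A,F,G} → run A
t=10: ready={A,F,G} → run A
t=11: ready={F,G} → run G
t=12: ready={F,G} → run G
t=13: ready={F,G} → run G
t=14: ready={F,G} → run G
t=15: ready={F} → run F
t=16: ready={F} → run F
t=17: ready={F} → run F
t=18: ready={F} → run F
t=19: (idle)
t=20: (idle)
t=21: (idle)

context switches = 4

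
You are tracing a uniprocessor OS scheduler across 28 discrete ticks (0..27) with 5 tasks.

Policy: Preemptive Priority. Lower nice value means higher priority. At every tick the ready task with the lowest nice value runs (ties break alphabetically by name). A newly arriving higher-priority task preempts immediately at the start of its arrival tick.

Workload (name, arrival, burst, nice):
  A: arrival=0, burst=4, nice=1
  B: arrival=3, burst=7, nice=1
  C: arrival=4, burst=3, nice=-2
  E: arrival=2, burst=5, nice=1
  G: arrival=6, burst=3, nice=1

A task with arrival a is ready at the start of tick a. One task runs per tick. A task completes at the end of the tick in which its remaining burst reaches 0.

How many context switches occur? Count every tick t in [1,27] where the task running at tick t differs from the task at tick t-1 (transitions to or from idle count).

context switches = 5

t=0: ready={A} → run A
t=1: ready={A} → run A
t=2: ready={A,E} → run A
t=3: ready={A,B,E} → run A
t=4: ready={B,C,E} → run C
t=5: ready={B,C,E} → run C
t=6: ready={B,C,E,G} → run C
t=7: ready={B,E,G} → run B
t=8: ready={B,E,G} → run B
t=9: ready={B,E,G} → run B
t=10: ready={B,E,G} → run B
t=11: ready={B,E,G} → run B
t=12: ready={B,E,G} → run B
t=13: ready={B,E,G} → run B
t=14: ready={E,G} → run E
t=15: ready={E,G} → run E
t=16: ready={E,G} → run E
t=17: ready={E,G} → run E
t=18: ready={E,G} → run E
t=19: ready={G} → run G
t=20: ready={G} → run G
t=21: ready={G} → run G
t=22: (idle)
t=23: (idle)
t=24: (idle)
t=25: (idle)
t=26: (idle)
t=27: (idle)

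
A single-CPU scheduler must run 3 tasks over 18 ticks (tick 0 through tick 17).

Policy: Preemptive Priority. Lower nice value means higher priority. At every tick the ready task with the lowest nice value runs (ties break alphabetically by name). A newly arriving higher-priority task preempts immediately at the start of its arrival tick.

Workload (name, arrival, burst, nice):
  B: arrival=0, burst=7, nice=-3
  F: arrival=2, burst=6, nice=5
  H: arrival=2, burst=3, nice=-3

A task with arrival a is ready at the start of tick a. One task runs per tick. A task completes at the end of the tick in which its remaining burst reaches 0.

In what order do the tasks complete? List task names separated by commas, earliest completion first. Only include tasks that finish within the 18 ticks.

t=0: ready={B} → run B
t=1: ready={B} → run B
t=2: ready={B,F,H} → run B
t=3: ready={B,F,H} → run B
t=4: ready={B,F,H} → run B
t=5: ready={B,F,H} → run B
t=6: ready={B,F,H} → run B
t=7: ready={F,H} → run H
t=8: ready={F,H} → run H
t=9: ready={F,H} → run H
t=10: ready={F} → run F
t=11: ready={F} → run F
t=12: ready={F} → run F
t=13: ready={F} → run F
t=14: ready={F} → run F
t=15: ready={F} → run F
t=16: (idle)
t=17: (idle)

completion order = B, H, F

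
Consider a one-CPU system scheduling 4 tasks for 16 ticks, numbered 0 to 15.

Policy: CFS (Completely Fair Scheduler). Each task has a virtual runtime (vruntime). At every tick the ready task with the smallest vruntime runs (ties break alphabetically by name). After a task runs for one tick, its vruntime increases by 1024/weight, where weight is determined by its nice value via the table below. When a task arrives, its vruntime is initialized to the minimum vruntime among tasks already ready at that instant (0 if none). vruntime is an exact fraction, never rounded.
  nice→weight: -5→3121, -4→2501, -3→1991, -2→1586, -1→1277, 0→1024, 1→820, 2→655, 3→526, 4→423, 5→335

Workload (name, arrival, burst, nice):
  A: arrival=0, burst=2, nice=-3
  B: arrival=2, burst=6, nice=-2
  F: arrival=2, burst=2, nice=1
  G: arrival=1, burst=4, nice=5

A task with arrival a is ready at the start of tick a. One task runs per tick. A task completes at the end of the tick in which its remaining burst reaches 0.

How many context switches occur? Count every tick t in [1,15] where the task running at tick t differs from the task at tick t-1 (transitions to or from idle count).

context switches = 10

t=0: vr[A=0] → run A
t=1: vr[A=1024/1991 G=1024/1991] → run A
t=2: vr[B=1024/1991 F=1024/1991 G=1024/1991] → run B
t=3: vr[B=1831424/1578863 F=1024/1991 G=1024/1991] → run F
t=4: vr[B=1831424/1578863 F=719616/408155 G=1024/1991] → run G
t=5: vr[B=1831424/1578863 F=719616/408155 G=2381824/666985] → run B
t=6: vr[B=2850816/1578863 F=719616/408155 G=2381824/666985] → run F
t=7: vr[B=2850816/1578863 G=2381824/666985] → run B
t=8: vr[B=3870208/1578863 G=2381824/666985] → run B
t=9: vr[B=4889600/1578863 G=2381824/666985] → run B
t=10: vr[B=5908992/1578863 G=2381824/666985] → run G
t=11: vr[B=5908992/1578863 G=4420608/666985] → run B
t=12: vr[G=4420608/666985] → run G
t=13: vr[G=6459392/666985] → run G
t=14: (idle)
t=15: (idle)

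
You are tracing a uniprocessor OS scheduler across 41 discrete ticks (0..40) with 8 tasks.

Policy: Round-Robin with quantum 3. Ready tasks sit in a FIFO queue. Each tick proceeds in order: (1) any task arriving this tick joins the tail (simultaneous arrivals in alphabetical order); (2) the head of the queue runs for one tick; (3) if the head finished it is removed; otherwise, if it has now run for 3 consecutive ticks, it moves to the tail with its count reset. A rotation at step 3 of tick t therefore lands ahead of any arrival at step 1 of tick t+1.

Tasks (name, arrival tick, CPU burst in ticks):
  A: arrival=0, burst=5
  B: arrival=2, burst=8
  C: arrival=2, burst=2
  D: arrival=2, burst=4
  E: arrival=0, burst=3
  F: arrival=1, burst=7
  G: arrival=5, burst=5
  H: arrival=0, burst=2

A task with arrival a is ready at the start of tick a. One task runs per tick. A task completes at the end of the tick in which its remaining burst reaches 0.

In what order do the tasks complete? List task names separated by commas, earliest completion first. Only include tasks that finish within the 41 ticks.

completion order = E, H, C, A, D, G, F, B

t=0: queue=[A,E,H] q_used=0 → run A
t=1: queue=[A,E,H,F] q_used=1 → run A
t=2: queue=[A,E,H,F,B,C,D] q_used=2 → run A
t=3: queue=[E,H,F,B,C,D,A] q_used=0 → run E
t=4: queue=[E,H,F,B,C,D,A] q_used=1 → run E
t=5: queue=[E,H,F,B,C,D,A,G] q_used=2 → run E
t=6: queue=[H,F,B,C,D,A,G] q_used=0 → run H
t=7: queue=[H,F,B,C,D,A,G] q_used=1 → run H
t=8: queue=[F,B,C,D,A,G] q_used=0 → run F
t=9: queue=[F,B,C,D,A,G] q_used=1 → run F
t=10: queue=[F,B,C,D,A,G] q_used=2 → run F
t=11: queue=[B,C,D,A,G,F] q_used=0 → run B
t=12: queue=[B,C,D,A,G,F] q_used=1 → run B
t=13: queue=[B,C,D,A,G,F] q_used=2 → run B
t=14: queue=[C,D,A,G,F,B] q_used=0 → run C
t=15: queue=[C,D,A,G,F,B] q_used=1 → run C
t=16: queue=[D,A,G,F,B] q_used=0 → run D
t=17: queue=[D,A,G,F,B] q_used=1 → run D
t=18: queue=[D,A,G,F,B] q_used=2 → run D
t=19: queue=[A,G,F,B,D] q_used=0 → run A
t=20: queue=[A,G,F,B,D] q_used=1 → run A
t=21: queue=[G,F,B,D] q_used=0 → run G
t=22: queue=[G,F,B,D] q_used=1 → run G
t=23: queue=[G,F,B,D] q_used=2 → run G
t=24: queue=[F,B,D,G] q_used=0 → run F
t=25: queue=[F,B,D,G] q_used=1 → run F
t=26: queue=[F,B,D,G] q_used=2 → run F
t=27: queue=[B,D,G,F] q_used=0 → run B
t=28: queue=[B,D,G,F] q_used=1 → run B
t=29: queue=[B,D,G,F] q_used=2 → run B
t=30: queue=[D,G,F,B] q_used=0 → run D
t=31: queue=[G,F,B] q_used=0 → run G
t=32: queue=[G,F,B] q_used=1 → run G
t=33: queue=[F,B] q_used=0 → run F
t=34: queue=[B] q_used=0 → run B
t=35: queue=[B] q_used=1 → run B
t=36: (idle)
t=37: (idle)
t=38: (idle)
t=39: (idle)
t=40: (idle)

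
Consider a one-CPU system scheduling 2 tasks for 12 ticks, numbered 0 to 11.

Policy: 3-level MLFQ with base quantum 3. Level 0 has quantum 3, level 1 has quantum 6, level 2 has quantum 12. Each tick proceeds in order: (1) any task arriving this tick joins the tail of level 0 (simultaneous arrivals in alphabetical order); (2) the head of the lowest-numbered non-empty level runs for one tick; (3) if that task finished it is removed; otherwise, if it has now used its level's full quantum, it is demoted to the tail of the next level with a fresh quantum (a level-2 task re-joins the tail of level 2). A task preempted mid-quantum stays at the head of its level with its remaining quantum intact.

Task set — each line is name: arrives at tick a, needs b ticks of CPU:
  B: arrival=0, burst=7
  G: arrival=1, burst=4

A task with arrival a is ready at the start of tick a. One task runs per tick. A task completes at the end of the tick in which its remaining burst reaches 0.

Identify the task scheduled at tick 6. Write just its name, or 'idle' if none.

running at tick 6 = B

t=0: L0/L1/L2 = B/-/- → run B
t=1: L0/L1/L2 = BG/-/- → run B
t=2: L0/L1/L2 = BG/-/- → run B
t=3: L0/L1/L2 = G/B/- → run G
t=4: L0/L1/L2 = G/B/- → run G
t=5: L0/L1/L2 = G/B/- → run G
t=6: L0/L1/L2 = -/BG/- → run B
t=7: L0/L1/L2 = -/BG/- → run B
t=8: L0/L1/L2 = -/BG/- → run B
t=9: L0/L1/L2 = -/BG/- → run B
t=10: L0/L1/L2 = -/G/- → run G
t=11: (idle)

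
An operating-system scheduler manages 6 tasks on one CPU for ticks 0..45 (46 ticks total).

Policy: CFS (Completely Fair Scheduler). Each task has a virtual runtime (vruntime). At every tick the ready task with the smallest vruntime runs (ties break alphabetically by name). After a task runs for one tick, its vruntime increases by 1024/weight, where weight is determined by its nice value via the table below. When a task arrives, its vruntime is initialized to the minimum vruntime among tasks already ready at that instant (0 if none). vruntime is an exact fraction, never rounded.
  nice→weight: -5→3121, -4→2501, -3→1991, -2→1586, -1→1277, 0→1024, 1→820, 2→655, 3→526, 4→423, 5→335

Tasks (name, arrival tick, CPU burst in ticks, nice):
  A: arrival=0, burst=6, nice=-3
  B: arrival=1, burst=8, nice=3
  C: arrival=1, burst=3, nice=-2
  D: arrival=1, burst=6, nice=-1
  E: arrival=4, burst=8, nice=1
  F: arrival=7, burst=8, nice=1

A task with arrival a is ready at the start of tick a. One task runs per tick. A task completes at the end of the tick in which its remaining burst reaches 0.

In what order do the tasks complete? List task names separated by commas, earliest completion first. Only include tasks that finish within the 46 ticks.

t=0: vr[A=0] → run A
t=1: vr[A=1024/1991 B=1024/1991 C=1024/1991 D=1024/1991] → run A
t=2: vr[A=2048/1991 B=1024/1991 C=1024/1991 D=1024/1991] → run B
t=3: vr[A=2048/1991 B=1288704/523633 C=1024/1991 D=1024/1991] → run C
t=4: vr[A=2048/1991 B=1288704/523633 C=1831424/1578863 D=1024/1991 E=1024/1991] → run D
t=5: vr[A=2048/1991 B=1288704/523633 C=1831424/1578863 D=3346432/2542507 E=1024/1991] → run E
t=6: vr[A=2048/1991 B=1288704/523633 C=1831424/1578863 D=3346432/2542507 E=719616/408155] → run A
t=7: vr[A=3072/1991 B=1288704/523633 C=1831424/1578863 D=3346432/2542507 E=719616/408155 F=1831424/1578863] → run C
t=8: vr[A=3072/1991 B=1288704/523633 C=2850816/1578863 D=3346432/2542507 E=719616/408155 F=1831424/1578863] → run F
t=9: vr[A=3072/1991 B=1288704/523633 C=2850816/1578863 D=3346432/2542507 E=719616/408155 F=779630848/323666915] → run D
t=10: vr[A=3072/1991 B=1288704/523633 C=2850816/1578863 D=5385216/2542507 E=719616/408155 F=779630848/323666915] → run A
t=11: vr[A=4096/1991 B=1288704/523633 C=2850816/1578863 D=5385216/2542507 E=719616/408155 F=779630848/323666915] → run E
t=12: vr[A=4096/1991 B=1288704/523633 C=2850816/1578863 D=5385216/2542507 E=1229312/408155 F=779630848/323666915] → run C
t=13: vr[A=4096/1991 B=1288704/523633 D=5385216/2542507 E=1229312/408155 F=779630848/323666915] → run A
t=14: vr[A=5120/1991 B=1288704/523633 D=5385216/2542507 E=1229312/408155 F=779630848/323666915] → run D
t=15: vr[A=5120/1991 B=1288704/523633 D=7424000/2542507 E=1229312/408155 F=779630848/323666915] → run F
t=16: vr[A=5120/1991 B=1288704/523633 D=7424000/2542507 E=1229312/408155 F=1183819776/323666915] → run B
t=17: vr[A=5120/1991 B=2308096/523633 D=7424000/2542507 E=1229312/408155 F=1183819776/323666915] → run A
t=18: vr[B=2308096/523633 D=7424000/2542507 E=1229312/408155 F=1183819776/323666915] → run D
t=19: vr[B=2308096/523633 D=9462784/2542507 E=1229312/408155 F=1183819776/323666915] → run E
t=20: vr[B=2308096/523633 D=9462784/2542507 E=1739008/408155 F=1183819776/323666915] → run F
t=21: vr[B=2308096/523633 D=9462784/2542507 E=1739008/408155 F=1588008704/323666915] → run D
t=22: vr[B=2308096/523633 D=11501568/2542507 E=1739008/408155 F=1588008704/323666915] → run E
t=23: vr[B=2308096/523633 D=11501568/2542507 E=2248704/408155 F=1588008704/323666915] → run B
t=24: vr[B=3327488/523633 D=11501568/2542507 E=2248704/408155 F=1588008704/323666915] → run D
t=25: vr[B=3327488/523633 E=2248704/408155 F=1588008704/323666915] → run F
t=26: vr[B=3327488/523633 E=2248704/408155 F=1992197632/323666915] → run E
t=27: vr[B=3327488/523633 E=551680/81631 F=1992197632/323666915] → run F
t=28: vr[B=3327488/523633 E=551680/81631 F=479277312/64733383] → run B
t=29: vr[B=4346880/523633 E=551680/81631 F=479277312/64733383] → run E
t=30: vr[B=4346880/523633 E=3268096/408155 F=479277312/64733383] → run F
t=31: vr[B=4346880/523633 E=3268096/408155 F=2800575488/323666915] → run E
t=32: vr[B=4346880/523633 E=3777792/408155 F=2800575488/323666915] → run B
t=33: vr[B=5366272/523633 E=3777792/408155 F=2800575488/323666915] → run F
t=34: vr[B=5366272/523633 E=3777792/408155 F=3204764416/323666915] → run E
t=35: vr[B=5366272/523633 F=3204764416/323666915] → run F
t=36: vr[B=5366272/523633] → run B
t=37: vr[B=6385664/523633] → run B
t=38: vr[B=7405056/523633] → run B
t=39: (idle)
t=40: (idle)
t=41: (idle)
t=42: (idle)
t=43: (idle)
t=44: (idle)
t=45: (idle)

completion order = C, A, D, E, F, B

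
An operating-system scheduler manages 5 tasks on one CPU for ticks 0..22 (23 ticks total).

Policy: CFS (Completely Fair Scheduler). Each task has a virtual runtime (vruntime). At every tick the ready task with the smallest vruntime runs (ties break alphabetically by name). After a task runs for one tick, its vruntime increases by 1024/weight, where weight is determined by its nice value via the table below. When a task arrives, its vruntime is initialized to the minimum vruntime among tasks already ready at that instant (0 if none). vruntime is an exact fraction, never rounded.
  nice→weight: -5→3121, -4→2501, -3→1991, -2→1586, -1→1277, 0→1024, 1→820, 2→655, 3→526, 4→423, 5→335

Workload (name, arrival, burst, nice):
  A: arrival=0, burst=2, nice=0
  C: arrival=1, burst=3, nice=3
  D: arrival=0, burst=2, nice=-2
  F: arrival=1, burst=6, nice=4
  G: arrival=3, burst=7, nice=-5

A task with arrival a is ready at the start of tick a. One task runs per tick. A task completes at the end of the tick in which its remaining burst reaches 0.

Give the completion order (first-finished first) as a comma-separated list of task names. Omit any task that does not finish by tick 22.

completion order = D, A, G, C, F

t=0: vr[A=0 D=0] → run A
t=1: vr[A=1 C=0 D=0 F=0] → run C
t=2: vr[A=1 C=512/263 D=0 F=0] → run D
t=3: vr[A=1 C=512/263 D=512/793 F=0 G=0] → run F
t=4: vr[A=1 C=512/263 D=512/793 F=1024/423 G=0] → run G
t=5: vr[A=1 C=512/263 D=512/793 F=1024/423 G=1024/3121] → run G
t=6: vr[A=1 C=512/263 D=512/793 F=1024/423 G=2048/3121] → run D
t=7: vr[A=1 C=512/263 F=1024/423 G=2048/3121] → run G
t=8: vr[A=1 C=512/263 F=1024/423 G=3072/3121] → run G
t=9: vr[A=1 C=512/263 F=1024/423 G=4096/3121] → run A
t=10: vr[C=512/263 F=1024/423 G=4096/3121] → run G
t=11: vr[C=512/263 F=1024/423 G=5120/3121] → run G
t=12: vr[C=512/263 F=1024/423 G=6144/3121] → run C
t=13: vr[C=1024/263 F=1024/423 G=6144/3121] → run G
t=14: vr[C=1024/263 F=1024/423] → run F
t=15: vr[C=1024/263 F=2048/423] → run C
t=16: vr[F=2048/423] → run F
t=17: vr[F=1024/141] → run F
t=18: vr[F=4096/423] → run F
t=19: vr[F=5120/423] → run F
t=20: (idle)
t=21: (idle)
t=22: (idle)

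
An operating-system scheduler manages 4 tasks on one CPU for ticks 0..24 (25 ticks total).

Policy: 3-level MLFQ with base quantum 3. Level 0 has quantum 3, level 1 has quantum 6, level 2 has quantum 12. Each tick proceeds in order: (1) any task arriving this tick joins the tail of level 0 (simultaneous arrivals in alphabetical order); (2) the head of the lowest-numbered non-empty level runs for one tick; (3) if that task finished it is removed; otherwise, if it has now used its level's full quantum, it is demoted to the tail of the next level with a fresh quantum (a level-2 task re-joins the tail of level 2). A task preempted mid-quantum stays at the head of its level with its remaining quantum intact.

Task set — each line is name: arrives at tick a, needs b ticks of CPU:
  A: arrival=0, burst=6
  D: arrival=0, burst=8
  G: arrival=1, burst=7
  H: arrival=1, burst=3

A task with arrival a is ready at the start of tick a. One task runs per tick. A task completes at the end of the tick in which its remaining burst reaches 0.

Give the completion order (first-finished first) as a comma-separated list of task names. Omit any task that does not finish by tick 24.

t=0: L0/L1/L2 = AD/-/- → run A
t=1: L0/L1/L2 = ADGH/-/- → run A
t=2: L0/L1/L2 = ADGH/-/- → run A
t=3: L0/L1/L2 = DGH/A/- → run D
t=4: L0/L1/L2 = DGH/A/- → run D
t=5: L0/L1/L2 = DGH/A/- → run D
t=6: L0/L1/L2 = GH/AD/- → run G
t=7: L0/L1/L2 = GH/AD/- → run G
t=8: L0/L1/L2 = GH/AD/- → run G
t=9: L0/L1/L2 = H/ADG/- → run H
t=10: L0/L1/L2 = H/ADG/- → run H
t=11: L0/L1/L2 = H/ADG/- → run H
t=12: L0/L1/L2 = -/ADG/- → run A
t=13: L0/L1/L2 = -/ADG/- → run A
t=14: L0/L1/L2 = -/ADG/- → run A
t=15: L0/L1/L2 = -/DG/- → run D
t=16: L0/L1/L2 = -/DG/- → run D
t=17: L0/L1/L2 = -/DG/- → run D
t=18: L0/L1/L2 = -/DG/- → run D
t=19: L0/L1/L2 = -/DG/- → run D
t=20: L0/L1/L2 = -/G/- → run G
t=21: L0/L1/L2 = -/G/- → run G
t=22: L0/L1/L2 = -/G/- → run G
t=23: L0/L1/L2 = -/G/- → run G
t=24: (idle)

completion order = H, A, D, G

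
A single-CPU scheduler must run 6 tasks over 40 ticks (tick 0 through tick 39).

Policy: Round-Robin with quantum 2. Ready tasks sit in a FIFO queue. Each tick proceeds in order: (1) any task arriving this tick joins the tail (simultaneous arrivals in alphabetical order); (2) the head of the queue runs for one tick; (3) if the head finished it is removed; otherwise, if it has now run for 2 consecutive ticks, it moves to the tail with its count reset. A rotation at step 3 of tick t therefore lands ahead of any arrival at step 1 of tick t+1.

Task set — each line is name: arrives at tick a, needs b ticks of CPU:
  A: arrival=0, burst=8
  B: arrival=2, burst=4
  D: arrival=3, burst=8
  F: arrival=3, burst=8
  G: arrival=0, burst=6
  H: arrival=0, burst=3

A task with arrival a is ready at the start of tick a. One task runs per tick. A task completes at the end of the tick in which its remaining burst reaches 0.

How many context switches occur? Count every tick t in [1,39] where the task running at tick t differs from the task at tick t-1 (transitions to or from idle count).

t=0: queue=[A,G,H] q_used=0 → run A
t=1: queue=[A,G,H] q_used=1 → run A
t=2: queue=[G,H,A,B] q_used=0 → run G
t=3: queue=[G,H,A,B,D,F] q_used=1 → run G
t=4: queue=[H,A,B,D,F,G] q_used=0 → run H
t=5: queue=[H,A,B,D,F,G] q_used=1 → run H
t=6: queue=[A,B,D,F,G,H] q_used=0 → run A
t=7: queue=[A,B,D,F,G,H] q_used=1 → run A
t=8: queue=[B,D,F,G,H,A] q_used=0 → run B
t=9: queue=[B,D,F,G,H,A] q_used=1 → run B
t=10: queue=[D,F,G,H,A,B] q_used=0 → run D
t=11: queue=[D,F,G,H,A,B] q_used=1 → run D
t=12: queue=[F,G,H,A,B,D] q_used=0 → run F
t=13: queue=[F,G,H,A,B,D] q_used=1 → run F
t=14: queue=[G,H,A,B,D,F] q_used=0 → run G
t=15: queue=[G,H,A,B,D,F] q_used=1 → run G
t=16: queue=[H,A,B,D,F,G] q_used=0 → run H
t=17: queue=[A,B,D,F,G] q_used=0 → run A
t=18: queue=[A,B,D,F,G] q_used=1 → run A
t=19: queue=[B,D,F,G,A] q_used=0 → run B
t=20: queue=[B,D,F,G,A] q_used=1 → run B
t=21: queue=[D,F,G,A] q_used=0 → run D
t=22: queue=[D,F,G,A] q_used=1 → run D
t=23: queue=[F,G,A,D] q_used=0 → run F
t=24: queue=[F,G,A,D] q_used=1 → run F
t=25: queue=[G,A,D,F] q_used=0 → run G
t=26: queue=[G,A,D,F] q_used=1 → run G
t=27: queue=[A,D,F] q_used=0 → run A
t=28: queue=[A,D,F] q_used=1 → run A
t=29: queue=[D,F] q_used=0 → run D
t=30: queue=[D,F] q_used=1 → run D
t=31: queue=[F,D] q_used=0 → run F
t=32: queue=[F,D] q_used=1 → run F
t=33: queue=[D,F] q_used=0 → run D
t=34: queue=[D,F] q_used=1 → run D
t=35: queue=[F] q_used=0 → run F
t=36: queue=[F] q_used=1 → run F
t=37: (idle)
t=38: (idle)
t=39: (idle)

context switches = 19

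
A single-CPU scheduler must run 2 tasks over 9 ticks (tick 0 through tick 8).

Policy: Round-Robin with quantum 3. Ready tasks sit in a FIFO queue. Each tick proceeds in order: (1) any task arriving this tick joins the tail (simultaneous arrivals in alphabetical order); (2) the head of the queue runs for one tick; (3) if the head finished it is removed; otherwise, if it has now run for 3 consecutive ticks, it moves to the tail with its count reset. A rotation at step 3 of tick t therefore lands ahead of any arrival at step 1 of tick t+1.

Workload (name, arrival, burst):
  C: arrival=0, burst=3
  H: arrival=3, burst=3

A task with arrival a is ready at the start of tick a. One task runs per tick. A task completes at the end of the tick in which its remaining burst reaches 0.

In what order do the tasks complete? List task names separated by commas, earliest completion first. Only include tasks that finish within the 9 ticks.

t=0: queue=[C] q_used=0 → run C
t=1: queue=[C] q_used=1 → run C
t=2: queue=[C] q_used=2 → run C
t=3: queue=[H] q_used=0 → run H
t=4: queue=[H] q_used=1 → run H
t=5: queue=[H] q_used=2 → run H
t=6: (idle)
t=7: (idle)
t=8: (idle)

completion order = C, H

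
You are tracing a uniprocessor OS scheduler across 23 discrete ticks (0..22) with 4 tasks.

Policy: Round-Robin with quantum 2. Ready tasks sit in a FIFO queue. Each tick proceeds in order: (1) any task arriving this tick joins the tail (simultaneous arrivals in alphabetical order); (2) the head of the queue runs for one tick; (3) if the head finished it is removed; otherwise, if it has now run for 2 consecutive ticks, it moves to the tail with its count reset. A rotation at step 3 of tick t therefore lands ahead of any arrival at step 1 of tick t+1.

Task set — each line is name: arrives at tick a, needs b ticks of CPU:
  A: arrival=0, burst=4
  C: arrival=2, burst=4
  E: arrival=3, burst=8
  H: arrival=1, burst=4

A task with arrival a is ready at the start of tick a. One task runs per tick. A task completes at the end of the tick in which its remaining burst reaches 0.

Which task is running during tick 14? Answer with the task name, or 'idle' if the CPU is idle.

t=0: queue=[A] q_used=0 → run A
t=1: queue=[A,H] q_used=1 → run A
t=2: queue=[H,A,C] q_used=0 → run H
t=3: queue=[H,A,C,E] q_used=1 → run H
t=4: queue=[A,C,E,H] q_used=0 → run A
t=5: queue=[A,C,E,H] q_used=1 → run A
t=6: queue=[C,E,H] q_used=0 → run C
t=7: queue=[C,E,H] q_used=1 → run C
t=8: queue=[E,H,C] q_used=0 → run E
t=9: queue=[E,H,C] q_used=1 → run E
t=10: queue=[H,C,E] q_used=0 → run H
t=11: queue=[H,C,E] q_used=1 → run H
t=12: queue=[C,E] q_used=0 → run C
t=13: queue=[C,E] q_used=1 → run C
t=14: queue=[E] q_used=0 → run E
t=15: queue=[E] q_used=1 → run E
t=16: queue=[E] q_used=0 → run E
t=17: queue=[E] q_used=1 → run E
t=18: queue=[E] q_used=0 → run E
t=19: queue=[E] q_used=1 → run E
t=20: (idle)
t=21: (idle)
t=22: (idle)

running at tick 14 = E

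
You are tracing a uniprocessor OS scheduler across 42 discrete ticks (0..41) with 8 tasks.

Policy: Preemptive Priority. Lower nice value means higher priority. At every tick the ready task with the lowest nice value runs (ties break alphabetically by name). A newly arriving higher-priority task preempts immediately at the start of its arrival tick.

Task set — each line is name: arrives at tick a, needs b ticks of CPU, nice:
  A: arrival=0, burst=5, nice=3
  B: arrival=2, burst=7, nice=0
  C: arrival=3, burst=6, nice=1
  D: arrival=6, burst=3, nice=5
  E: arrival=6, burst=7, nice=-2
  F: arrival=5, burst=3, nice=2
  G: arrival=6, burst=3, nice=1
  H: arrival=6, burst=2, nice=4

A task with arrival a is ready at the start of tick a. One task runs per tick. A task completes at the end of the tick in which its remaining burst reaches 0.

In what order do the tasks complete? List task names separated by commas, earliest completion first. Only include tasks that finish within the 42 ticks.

completion order = E, B, C, G, F, A, H, D

t=0: ready={A} → run A
t=1: ready={A} → run A
t=2: ready={A,B} → run B
t=3: ready={A,B,C} → run B
t=4: ready={A,B,C} → run B
t=5: ready={A,B,C,F} → run B
t=6: ready={A,B,C,D,E,F,G,H} → run E
t=7: ready={A,B,C,D,E,F,G,H} → run E
t=8: ready={A,B,C,D,E,F,G,H} → run E
t=9: ready={A,B,C,D,E,F,G,H} → run E
t=10: ready={A,B,C,D,E,F,G,H} → run E
t=11: ready={A,B,C,D,E,F,G,H} → run E
t=12: ready={A,B,C,D,E,F,G,H} → run E
t=13: ready={A,B,C,D,F,G,H} → run B
t=14: ready={A,B,C,D,F,G,H} → run B
t=15: ready={A,B,C,D,F,G,H} → run B
t=16: ready={A,C,D,F,G,H} → run C
t=17: ready={A,C,D,F,G,H} → run C
t=18: ready={A,C,D,F,G,H} → run C
t=19: ready={A,C,D,F,G,H} → run C
t=20: ready={A,C,D,F,G,H} → run C
t=21: ready={A,C,D,F,G,H} → run C
t=22: ready={A,D,F,G,H} → run G
t=23: ready={A,D,F,G,H} → run G
t=24: ready={A,D,F,G,H} → run G
t=25: ready={A,D,F,H} → run F
t=26: ready={A,D,F,H} → run F
t=27: ready={A,D,F,H} → run F
t=28: ready={A,D,H} → run A
t=29: ready={A,D,H} → run A
t=30: ready={A,D,H} → run A
t=31: ready={D,H} → run H
t=32: ready={D,H} → run H
t=33: ready={D} → run D
t=34: ready={D} → run D
t=35: ready={D} → run D
t=36: (idle)
t=37: (idle)
t=38: (idle)
t=39: (idle)
t=40: (idle)
t=41: (idle)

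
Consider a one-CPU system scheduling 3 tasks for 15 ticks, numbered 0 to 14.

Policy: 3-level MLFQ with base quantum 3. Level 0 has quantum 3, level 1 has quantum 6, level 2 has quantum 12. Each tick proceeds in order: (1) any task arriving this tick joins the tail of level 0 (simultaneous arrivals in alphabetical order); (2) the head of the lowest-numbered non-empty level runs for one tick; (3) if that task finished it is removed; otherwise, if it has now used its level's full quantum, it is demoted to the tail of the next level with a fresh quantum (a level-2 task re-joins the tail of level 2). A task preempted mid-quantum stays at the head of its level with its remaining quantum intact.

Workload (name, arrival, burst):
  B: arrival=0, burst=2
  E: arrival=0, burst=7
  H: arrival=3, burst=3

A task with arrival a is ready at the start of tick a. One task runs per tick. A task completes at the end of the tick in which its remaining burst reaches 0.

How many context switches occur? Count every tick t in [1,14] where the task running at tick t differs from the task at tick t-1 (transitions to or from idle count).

context switches = 4

t=0: L0/L1/L2 = BE/-/- → run B
t=1: L0/L1/L2 = BE/-/- → run B
t=2: L0/L1/L2 = E/-/- → run E
t=3: L0/L1/L2 = EH/-/- → run E
t=4: L0/L1/L2 = EH/-/- → run E
t=5: L0/L1/L2 = H/E/- → run H
t=6: L0/L1/L2 = H/E/- → run H
t=7: L0/L1/L2 = H/E/- → run H
t=8: L0/L1/L2 = -/E/- → run E
t=9: L0/L1/L2 = -/E/- → run E
t=10: L0/L1/L2 = -/E/- → run E
t=11: L0/L1/L2 = -/E/- → run E
t=12: (idle)
t=13: (idle)
t=14: (idle)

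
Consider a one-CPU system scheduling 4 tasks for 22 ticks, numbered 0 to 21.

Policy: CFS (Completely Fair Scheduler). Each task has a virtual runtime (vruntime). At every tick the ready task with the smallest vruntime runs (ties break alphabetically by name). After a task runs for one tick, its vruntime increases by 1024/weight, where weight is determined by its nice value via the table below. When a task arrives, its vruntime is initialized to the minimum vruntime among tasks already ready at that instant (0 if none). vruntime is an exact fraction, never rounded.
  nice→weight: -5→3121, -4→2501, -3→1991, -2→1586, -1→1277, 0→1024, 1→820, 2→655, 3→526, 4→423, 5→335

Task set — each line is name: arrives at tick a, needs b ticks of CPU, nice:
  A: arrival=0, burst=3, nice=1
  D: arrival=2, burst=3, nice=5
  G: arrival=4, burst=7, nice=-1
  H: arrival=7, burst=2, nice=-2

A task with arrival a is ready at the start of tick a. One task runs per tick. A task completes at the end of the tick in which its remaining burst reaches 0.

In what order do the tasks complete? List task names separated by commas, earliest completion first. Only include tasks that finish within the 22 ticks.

completion order = A, H, D, G

t=0: vr[A=0] → run A
t=1: vr[A=256/205] → run A
t=2: vr[A=512/205 D=512/205] → run A
t=3: vr[D=512/205] → run D
t=4: vr[D=76288/13735 G=76288/13735] → run D
t=5: vr[D=118272/13735 G=76288/13735] → run G
t=6: vr[D=118272/13735 G=111484416/17539595] → run G
t=7: vr[D=118272/13735 G=125549056/17539595 H=125549056/17539595] → run G
t=8: vr[D=118272/13735 G=139613696/17539595 H=125549056/17539595] → run H
t=9: vr[D=118272/13735 G=139613696/17539595 H=108540674048/13908898835] → run H
t=10: vr[D=118272/13735 G=139613696/17539595] → run G
t=11: vr[D=118272/13735 G=153678336/17539595] → run D
t=12: vr[G=153678336/17539595] → run G
t=13: vr[G=167742976/17539595] → run G
t=14: vr[G=181807616/17539595] → run G
t=15: (idle)
t=16: (idle)
t=17: (idle)
t=18: (idle)
t=19: (idle)
t=20: (idle)
t=21: (idle)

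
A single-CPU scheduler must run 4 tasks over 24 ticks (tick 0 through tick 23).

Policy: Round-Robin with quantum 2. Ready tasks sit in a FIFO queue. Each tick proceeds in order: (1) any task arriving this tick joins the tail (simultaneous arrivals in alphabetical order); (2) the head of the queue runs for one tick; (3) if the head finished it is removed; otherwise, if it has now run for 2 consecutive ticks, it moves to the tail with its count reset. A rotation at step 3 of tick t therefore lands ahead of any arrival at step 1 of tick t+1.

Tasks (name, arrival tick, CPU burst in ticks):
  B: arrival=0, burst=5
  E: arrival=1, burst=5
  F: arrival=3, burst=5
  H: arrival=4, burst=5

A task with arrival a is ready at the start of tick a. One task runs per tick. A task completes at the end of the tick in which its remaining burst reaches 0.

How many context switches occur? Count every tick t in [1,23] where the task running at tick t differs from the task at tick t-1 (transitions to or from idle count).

t=0: queue=[B] q_used=0 → run B
t=1: queue=[B,E] q_used=1 → run B
t=2: queue=[E,B] q_used=0 → run E
t=3: queue=[E,B,F] q_used=1 → run E
t=4: queue=[B,F,E,H] q_used=0 → run B
t=5: queue=[B,F,E,H] q_used=1 → run B
t=6: queue=[F,E,H,B] q_used=0 → run F
t=7: queue=[F,E,H,B] q_used=1 → run F
t=8: queue=[E,H,B,F] q_used=0 → run E
t=9: queue=[E,H,B,F] q_used=1 → run E
t=10: queue=[H,B,F,E] q_used=0 → run H
t=11: queue=[H,B,F,E] q_used=1 → run H
t=12: queue=[B,F,E,H] q_used=0 → run B
t=13: queue=[F,E,H] q_used=0 → run F
t=14: queue=[F,E,H] q_used=1 → run F
t=15: queue=[E,H,F] q_used=0 → run E
t=16: queue=[H,F] q_used=0 → run H
t=17: queue=[H,F] q_used=1 → run H
t=18: queue=[F,H] q_used=0 → run F
t=19: queue=[H] q_used=0 → run H
t=20: (idle)
t=21: (idle)
t=22: (idle)
t=23: (idle)

context switches = 12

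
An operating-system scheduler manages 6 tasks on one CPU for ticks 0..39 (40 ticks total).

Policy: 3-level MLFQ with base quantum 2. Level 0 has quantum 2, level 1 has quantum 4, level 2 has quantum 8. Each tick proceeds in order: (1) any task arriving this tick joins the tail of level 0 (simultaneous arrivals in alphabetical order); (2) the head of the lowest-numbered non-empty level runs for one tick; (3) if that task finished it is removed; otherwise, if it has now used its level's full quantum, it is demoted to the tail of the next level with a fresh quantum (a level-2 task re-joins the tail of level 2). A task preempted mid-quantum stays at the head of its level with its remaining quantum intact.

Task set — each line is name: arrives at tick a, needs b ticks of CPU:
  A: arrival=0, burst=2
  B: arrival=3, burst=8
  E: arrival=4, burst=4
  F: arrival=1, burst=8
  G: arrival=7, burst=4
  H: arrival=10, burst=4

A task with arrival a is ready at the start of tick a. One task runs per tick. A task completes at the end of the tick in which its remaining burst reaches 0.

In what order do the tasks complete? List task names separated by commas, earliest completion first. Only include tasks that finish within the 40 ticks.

completion order = A, E, G, H, F, B

t=0: L0/L1/L2 = A/-/- → run A
t=1: L0/L1/L2 = AF/-/- → run A
t=2: L0/L1/L2 = F/-/- → run F
t=3: L0/L1/L2 = FB/-/- → run F
t=4: L0/L1/L2 = BE/F/- → run B
t=5: L0/L1/L2 = BE/F/- → run B
t=6: L0/L1/L2 = E/FB/- → run E
t=7: L0/L1/L2 = EG/FB/- → run E
t=8: L0/L1/L2 = G/FBE/- → run G
t=9: L0/L1/L2 = G/FBE/- → run G
t=10: L0/L1/L2 = H/FBEG/- → run H
t=11: L0/L1/L2 = H/FBEG/- → run H
t=12: L0/L1/L2 = -/FBEGH/- → run F
t=13: L0/L1/L2 = -/FBEGH/- → run F
t=14: L0/L1/L2 = -/FBEGH/- → run F
t=15: L0/L1/L2 = -/FBEGH/- → run F
t=16: L0/L1/L2 = -/BEGH/F → run B
t=17: L0/L1/L2 = -/BEGH/F → run B
t=18: L0/L1/L2 = -/BEGH/F → run B
t=19: L0/L1/L2 = -/BEGH/F → run B
t=20: L0/L1/L2 = -/EGH/FB → run E
t=21: L0/L1/L2 = -/EGH/FB → run E
t=22: L0/L1/L2 = -/GH/FB → run G
t=23: L0/L1/L2 = -/GH/FB → run G
t=24: L0/L1/L2 = -/H/FB → run H
t=25: L0/L1/L2 = -/H/FB → run H
t=26: L0/L1/L2 = -/-/FB → run F
t=27: L0/L1/L2 = -/-/FB → run F
t=28: L0/L1/L2 = -/-/B → run B
t=29: L0/L1/L2 = -/-/B → run B
t=30: (idle)
t=31: (idle)
t=32: (idle)
t=33: (idle)
t=34: (idle)
t=35: (idle)
t=36: (idle)
t=37: (idle)
t=38: (idle)
t=39: (idle)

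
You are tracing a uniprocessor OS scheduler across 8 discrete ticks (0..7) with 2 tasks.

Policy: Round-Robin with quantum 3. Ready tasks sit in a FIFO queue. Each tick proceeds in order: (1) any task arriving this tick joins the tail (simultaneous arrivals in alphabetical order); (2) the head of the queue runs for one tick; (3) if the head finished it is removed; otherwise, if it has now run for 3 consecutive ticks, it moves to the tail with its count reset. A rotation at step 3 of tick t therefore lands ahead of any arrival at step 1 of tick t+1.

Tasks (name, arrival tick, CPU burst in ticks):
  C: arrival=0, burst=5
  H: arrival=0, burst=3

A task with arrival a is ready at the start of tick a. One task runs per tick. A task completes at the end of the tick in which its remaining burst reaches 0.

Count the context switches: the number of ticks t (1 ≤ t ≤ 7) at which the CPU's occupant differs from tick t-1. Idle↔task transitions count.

context switches = 2

t=0: queue=[C,H] q_used=0 → run C
t=1: queue=[C,H] q_used=1 → run C
t=2: queue=[C,H] q_used=2 → run C
t=3: queue=[H,C] q_used=0 → run H
t=4: queue=[H,C] q_used=1 → run H
t=5: queue=[H,C] q_used=2 → run H
t=6: queue=[C] q_used=0 → run C
t=7: queue=[C] q_used=1 → run C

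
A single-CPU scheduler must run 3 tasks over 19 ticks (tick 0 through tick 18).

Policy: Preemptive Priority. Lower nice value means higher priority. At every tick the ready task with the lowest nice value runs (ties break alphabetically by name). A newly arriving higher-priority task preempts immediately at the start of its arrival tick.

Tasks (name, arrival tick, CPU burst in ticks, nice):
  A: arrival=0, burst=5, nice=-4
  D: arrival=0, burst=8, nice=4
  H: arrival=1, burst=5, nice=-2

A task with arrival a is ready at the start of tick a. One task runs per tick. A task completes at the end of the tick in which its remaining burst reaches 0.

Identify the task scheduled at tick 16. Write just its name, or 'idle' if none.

t=0: ready={A,D} → run A
t=1: ready={A,D,H} → run A
t=2: ready={A,D,H} → run A
t=3: ready={A,D,H} → run A
t=4: ready={A,D,H} → run A
t=5: ready={D,H} → run H
t=6: ready={D,H} → run H
t=7: ready={D,H} → run H
t=8: ready={D,H} → run H
t=9: ready={D,H} → run H
t=10: ready={D} → run D
t=11: ready={D} → run D
t=12: ready={D} → run D
t=13: ready={D} → run D
t=14: ready={D} → run D
t=15: ready={D} → run D
t=16: ready={D} → run D
t=17: ready={D} → run D
t=18: (idle)

running at tick 16 = D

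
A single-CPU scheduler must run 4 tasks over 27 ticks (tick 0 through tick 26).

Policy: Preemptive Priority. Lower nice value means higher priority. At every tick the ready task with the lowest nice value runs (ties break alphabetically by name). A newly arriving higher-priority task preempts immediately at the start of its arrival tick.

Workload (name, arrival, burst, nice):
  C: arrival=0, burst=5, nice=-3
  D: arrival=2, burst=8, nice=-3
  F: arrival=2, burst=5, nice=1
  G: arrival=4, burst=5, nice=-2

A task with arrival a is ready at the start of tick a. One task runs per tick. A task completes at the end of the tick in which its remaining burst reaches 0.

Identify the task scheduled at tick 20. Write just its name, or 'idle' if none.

running at tick 20 = F

t=0: ready={C} → run C
t=1: ready={C} → run C
t=2: ready={C,D,F} → run C
t=3: ready={C,D,F} → run C
t=4: ready={C,D,F,G} → run C
t=5: ready={D,F,G} → run D
t=6: ready={D,F,G} → run D
t=7: ready={D,F,G} → run D
t=8: ready={D,F,G} → run D
t=9: ready={D,F,G} → run D
t=10: ready={D,F,G} → run D
t=11: ready={D,F,G} → run D
t=12: ready={D,F,G} → run D
t=13: ready={F,G} → run G
t=14: ready={F,G} → run G
t=15: ready={F,G} → run G
t=16: ready={F,G} → run G
t=17: ready={F,G} → run G
t=18: ready={F} → run F
t=19: ready={F} → run F
t=20: ready={F} → run F
t=21: ready={F} → run F
t=22: ready={F} → run F
t=23: (idle)
t=24: (idle)
t=25: (idle)
t=26: (idle)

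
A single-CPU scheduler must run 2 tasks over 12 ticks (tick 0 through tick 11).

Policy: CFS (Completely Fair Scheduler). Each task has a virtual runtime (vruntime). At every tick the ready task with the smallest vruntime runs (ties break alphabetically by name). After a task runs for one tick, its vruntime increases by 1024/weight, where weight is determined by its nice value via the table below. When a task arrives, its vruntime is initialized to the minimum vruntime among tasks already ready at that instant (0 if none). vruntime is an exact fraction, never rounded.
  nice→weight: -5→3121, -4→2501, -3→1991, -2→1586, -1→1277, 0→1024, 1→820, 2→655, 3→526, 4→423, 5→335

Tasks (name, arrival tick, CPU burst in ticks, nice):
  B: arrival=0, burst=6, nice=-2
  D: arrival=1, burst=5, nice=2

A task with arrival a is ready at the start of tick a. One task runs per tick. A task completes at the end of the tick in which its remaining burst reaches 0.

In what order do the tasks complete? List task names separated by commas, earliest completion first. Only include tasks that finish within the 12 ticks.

completion order = B, D

t=0: vr[B=0] → run B
t=1: vr[B=512/793 D=512/793] → run B
t=2: vr[B=1024/793 D=512/793] → run D
t=3: vr[B=1024/793 D=1147392/519415] → run B
t=4: vr[B=1536/793 D=1147392/519415] → run B
t=5: vr[B=2048/793 D=1147392/519415] → run D
t=6: vr[B=2048/793 D=1959424/519415] → run B
t=7: vr[B=2560/793 D=1959424/519415] → run B
t=8: vr[D=1959424/519415] → run D
t=9: vr[D=2771456/519415] → run D
t=10: vr[D=3583488/519415] → run D
t=11: (idle)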